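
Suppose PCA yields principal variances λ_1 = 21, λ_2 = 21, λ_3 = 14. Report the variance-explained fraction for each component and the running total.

Step 1 — total variance = trace(Sigma) = Σ λ_i = 21 + 21 + 14 = 56.

Step 2 — fraction explained by component i = λ_i / Σ λ:
  PC1: 21/56 = 0.375
  PC2: 21/56 = 0.375
  PC3: 14/56 = 0.25

Step 3 — cumulative fraction after k components = (λ_1 + ... + λ_k) / Σ λ:
  k = 1: 21/56 = 0.375
  k = 2: (21 + 21)/56 = 42/56 = 0.75
  k = 3: (21 + 21 + 14)/56 = 56/56 = 1

Summary (fraction, with percent):

explained: PC1 0.375 (37.5%), PC2 0.375 (37.5%), PC3 0.25 (25%);  cumulative: 0.375, 0.75, 1


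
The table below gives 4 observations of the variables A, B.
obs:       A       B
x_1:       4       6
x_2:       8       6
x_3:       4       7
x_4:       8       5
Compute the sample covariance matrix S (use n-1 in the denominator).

Step 1 — column means:
  mean(A) = (4 + 8 + 4 + 8) / 4 = 24/4 = 6
  mean(B) = (6 + 6 + 7 + 5) / 4 = 24/4 = 6

Step 2 — sample covariance S[i,j] = (1/(n-1)) · Σ_k (x_{k,i} - mean_i) · (x_{k,j} - mean_j), with n-1 = 3.
  S[A,A] = ((-2)·(-2) + (2)·(2) + (-2)·(-2) + (2)·(2)) / 3 = 16/3 = 5.3333
  S[A,B] = ((-2)·(0) + (2)·(0) + (-2)·(1) + (2)·(-1)) / 3 = -4/3 = -1.3333
  S[B,B] = ((0)·(0) + (0)·(0) + (1)·(1) + (-1)·(-1)) / 3 = 2/3 = 0.6667

S is symmetric (S[j,i] = S[i,j]). Assembling:

S = [[5.3333, -1.3333],
 [-1.3333, 0.6667]]


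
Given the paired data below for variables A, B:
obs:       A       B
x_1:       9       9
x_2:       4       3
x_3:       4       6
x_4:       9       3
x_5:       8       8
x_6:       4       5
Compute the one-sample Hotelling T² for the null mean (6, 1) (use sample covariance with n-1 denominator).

Step 1 — sample mean vector:
  mean(A) = (9 + 4 + 4 + 9 + 8 + 4) / 6 = 38/6 = 6.3333
  mean(B) = (9 + 3 + 6 + 3 + 8 + 5) / 6 = 34/6 = 5.6667
  x̄ = (6.3333, 5.6667),  deviation x̄ - mu_0 = (6.3333, 5.6667) - (6, 1) = (0.3333, 4.6667).

Step 2 — sample covariance matrix, S[i,j] = (1/(n-1)) · Σ_k (x_{k,i} - mean_i) · (x_{k,j} - mean_j), divisor n-1 = 5:
  S[A,A] = ((2.6667)·(2.6667) + (-2.3333)·(-2.3333) + (-2.3333)·(-2.3333) + (2.6667)·(2.6667) + (1.6667)·(1.6667) + (-2.3333)·(-2.3333)) / 5 = 33.3333/5 = 6.6667
  S[A,B] = ((2.6667)·(3.3333) + (-2.3333)·(-2.6667) + (-2.3333)·(0.3333) + (2.6667)·(-2.6667) + (1.6667)·(2.3333) + (-2.3333)·(-0.6667)) / 5 = 12.6667/5 = 2.5333
  S[B,B] = ((3.3333)·(3.3333) + (-2.6667)·(-2.6667) + (0.3333)·(0.3333) + (-2.6667)·(-2.6667) + (2.3333)·(2.3333) + (-0.6667)·(-0.6667)) / 5 = 31.3333/5 = 6.2667
  S = [[6.6667, 2.5333],
 [2.5333, 6.2667]].

Step 3 — invert S. det(S) = 6.6667·6.2667 - (2.5333)² = 35.36.
  S^{-1} = (1/det) · [[d, -b], [-b, a]] = [[0.1772, -0.0716],
 [-0.0716, 0.1885]].

Step 4 — quadratic form (x̄ - mu_0)^T · S^{-1} · (x̄ - mu_0):
  S^{-1} · (x̄ - mu_0) = (-0.2753, 0.856),
  (x̄ - mu_0)^T · [...] = (0.3333)·(-0.2753) + (4.6667)·(0.856) = 3.9027.

Step 5 — scale by n: T² = 6 · 3.9027 = 23.4163.

T² ≈ 23.4163


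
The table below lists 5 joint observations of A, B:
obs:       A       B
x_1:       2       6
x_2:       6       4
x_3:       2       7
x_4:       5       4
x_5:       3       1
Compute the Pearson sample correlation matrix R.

Step 1 — column means:
  mean(A) = (2 + 6 + 2 + 5 + 3) / 5 = 18/5 = 3.6
  mean(B) = (6 + 4 + 7 + 4 + 1) / 5 = 22/5 = 4.4

Step 2 — sample variances and covariances s[i,j] = (1/(n-1)) · Σ_k (x_{k,i} - mean_i) · (x_{k,j} - mean_j), with n-1 = 4:
  s[A,A] = ((-1.6)·(-1.6) + (2.4)·(2.4) + (-1.6)·(-1.6) + (1.4)·(1.4) + (-0.6)·(-0.6)) / 4 = 13.2/4 = 3.3
  s[A,B] = ((-1.6)·(1.6) + (2.4)·(-0.4) + (-1.6)·(2.6) + (1.4)·(-0.4) + (-0.6)·(-3.4)) / 4 = -6.2/4 = -1.55
  s[B,B] = ((1.6)·(1.6) + (-0.4)·(-0.4) + (2.6)·(2.6) + (-0.4)·(-0.4) + (-3.4)·(-3.4)) / 4 = 21.2/4 = 5.3
  Sample standard deviations s_i = √(s[i,i]):
  s(A) = √(3.3) = 1.8166
  s(B) = √(5.3) = 2.3022

Step 3 — r_{ij} = s_{ij} / (s_i · s_j):
  r[A,A] = 1 (diagonal).
  r[A,B] = -1.55 / (1.8166 · 2.3022) = -1.55 / 4.1821 = -0.3706
  r[B,B] = 1 (diagonal).

R is symmetric with unit diagonal. Assembling:

R = [[1, -0.3706],
 [-0.3706, 1]]


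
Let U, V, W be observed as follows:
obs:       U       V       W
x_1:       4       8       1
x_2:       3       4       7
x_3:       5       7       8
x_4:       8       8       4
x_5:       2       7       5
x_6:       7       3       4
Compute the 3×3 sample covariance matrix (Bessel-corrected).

Step 1 — column means:
  mean(U) = (4 + 3 + 5 + 8 + 2 + 7) / 6 = 29/6 = 4.8333
  mean(V) = (8 + 4 + 7 + 8 + 7 + 3) / 6 = 37/6 = 6.1667
  mean(W) = (1 + 7 + 8 + 4 + 5 + 4) / 6 = 29/6 = 4.8333

Step 2 — sample covariance S[i,j] = (1/(n-1)) · Σ_k (x_{k,i} - mean_i) · (x_{k,j} - mean_j), with n-1 = 5.
  S[U,U] = ((-0.8333)·(-0.8333) + (-1.8333)·(-1.8333) + (0.1667)·(0.1667) + (3.1667)·(3.1667) + (-2.8333)·(-2.8333) + (2.1667)·(2.1667)) / 5 = 26.8333/5 = 5.3667
  S[U,V] = ((-0.8333)·(1.8333) + (-1.8333)·(-2.1667) + (0.1667)·(0.8333) + (3.1667)·(1.8333) + (-2.8333)·(0.8333) + (2.1667)·(-3.1667)) / 5 = -0.8333/5 = -0.1667
  S[U,W] = ((-0.8333)·(-3.8333) + (-1.8333)·(2.1667) + (0.1667)·(3.1667) + (3.1667)·(-0.8333) + (-2.8333)·(0.1667) + (2.1667)·(-0.8333)) / 5 = -5.1667/5 = -1.0333
  S[V,V] = ((1.8333)·(1.8333) + (-2.1667)·(-2.1667) + (0.8333)·(0.8333) + (1.8333)·(1.8333) + (0.8333)·(0.8333) + (-3.1667)·(-3.1667)) / 5 = 22.8333/5 = 4.5667
  S[V,W] = ((1.8333)·(-3.8333) + (-2.1667)·(2.1667) + (0.8333)·(3.1667) + (1.8333)·(-0.8333) + (0.8333)·(0.1667) + (-3.1667)·(-0.8333)) / 5 = -7.8333/5 = -1.5667
  S[W,W] = ((-3.8333)·(-3.8333) + (2.1667)·(2.1667) + (3.1667)·(3.1667) + (-0.8333)·(-0.8333) + (0.1667)·(0.1667) + (-0.8333)·(-0.8333)) / 5 = 30.8333/5 = 6.1667

S is symmetric (S[j,i] = S[i,j]). Assembling:

S = [[5.3667, -0.1667, -1.0333],
 [-0.1667, 4.5667, -1.5667],
 [-1.0333, -1.5667, 6.1667]]


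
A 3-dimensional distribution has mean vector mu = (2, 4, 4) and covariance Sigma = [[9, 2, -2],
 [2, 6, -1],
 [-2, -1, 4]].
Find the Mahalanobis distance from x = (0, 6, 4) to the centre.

Step 1 — centre the observation: (x - mu) = (-2, 2, 0).

Step 2 — invert Sigma (cofactor / det for 3×3, or solve directly):
  Sigma^{-1} = [[0.1314, -0.0343, 0.0571],
 [-0.0343, 0.1829, 0.0286],
 [0.0571, 0.0286, 0.2857]].

Step 3 — form the quadratic (x - mu)^T · Sigma^{-1} · (x - mu):
  Sigma^{-1} · (x - mu) = (-0.3314, 0.4343, -0.0571).
  (x - mu)^T · [Sigma^{-1} · (x - mu)] = (-2)·(-0.3314) + (2)·(0.4343) + (0)·(-0.0571) = 1.5314.

Step 4 — take square root: d = √(1.5314) ≈ 1.2375.

d(x, mu) = √(1.5314) ≈ 1.2375


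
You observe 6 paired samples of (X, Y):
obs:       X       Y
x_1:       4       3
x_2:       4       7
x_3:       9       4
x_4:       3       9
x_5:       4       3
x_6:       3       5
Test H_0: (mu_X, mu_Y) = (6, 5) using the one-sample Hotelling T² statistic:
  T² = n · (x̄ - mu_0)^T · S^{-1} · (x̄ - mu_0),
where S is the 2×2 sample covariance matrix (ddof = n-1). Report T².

Step 1 — sample mean vector:
  mean(X) = (4 + 4 + 9 + 3 + 4 + 3) / 6 = 27/6 = 4.5
  mean(Y) = (3 + 7 + 4 + 9 + 3 + 5) / 6 = 31/6 = 5.1667
  x̄ = (4.5, 5.1667),  deviation x̄ - mu_0 = (4.5, 5.1667) - (6, 5) = (-1.5, 0.1667).

Step 2 — sample covariance matrix, S[i,j] = (1/(n-1)) · Σ_k (x_{k,i} - mean_i) · (x_{k,j} - mean_j), divisor n-1 = 5:
  S[X,X] = ((-0.5)·(-0.5) + (-0.5)·(-0.5) + (4.5)·(4.5) + (-1.5)·(-1.5) + (-0.5)·(-0.5) + (-1.5)·(-1.5)) / 5 = 25.5/5 = 5.1
  S[X,Y] = ((-0.5)·(-2.1667) + (-0.5)·(1.8333) + (4.5)·(-1.1667) + (-1.5)·(3.8333) + (-0.5)·(-2.1667) + (-1.5)·(-0.1667)) / 5 = -9.5/5 = -1.9
  S[Y,Y] = ((-2.1667)·(-2.1667) + (1.8333)·(1.8333) + (-1.1667)·(-1.1667) + (3.8333)·(3.8333) + (-2.1667)·(-2.1667) + (-0.1667)·(-0.1667)) / 5 = 28.8333/5 = 5.7667
  S = [[5.1, -1.9],
 [-1.9, 5.7667]].

Step 3 — invert S. det(S) = 5.1·5.7667 - (-1.9)² = 25.8.
  S^{-1} = (1/det) · [[d, -b], [-b, a]] = [[0.2235, 0.0736],
 [0.0736, 0.1977]].

Step 4 — quadratic form (x̄ - mu_0)^T · S^{-1} · (x̄ - mu_0):
  S^{-1} · (x̄ - mu_0) = (-0.323, -0.0775),
  (x̄ - mu_0)^T · [...] = (-1.5)·(-0.323) + (0.1667)·(-0.0775) = 0.4716.

Step 5 — scale by n: T² = 6 · 0.4716 = 2.8295.

T² ≈ 2.8295


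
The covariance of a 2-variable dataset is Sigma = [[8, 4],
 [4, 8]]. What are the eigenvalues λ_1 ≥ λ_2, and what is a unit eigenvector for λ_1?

Step 1 — characteristic polynomial of 2×2 Sigma:
  det(Sigma - λI) = λ² - trace · λ + det = 0.
  trace = 8 + 8 = 16, det = 8·8 - (4)² = 48.
Step 2 — discriminant:
  Δ = trace² - 4·det = 256 - 192 = 64.
Step 3 — eigenvalues:
  λ = (trace ± √Δ)/2 = (16 ± 8)/2,
  λ_1 = 12,  λ_2 = 4.

Step 4 — unit eigenvector for λ_1: solve (Sigma - λ_1 I)v = 0. First row:
  (8 - 12)·v_x + (4)·v_y = 0, i.e. (-4)·v_x + (4)·v_y = 0,
  so v ∝ (b, λ_1 - a) = (4, 4) = u.
  ||u|| = √((4)² + (4)²) = √(32) ≈ 5.6569,
  v_1 = u/||u|| ≈ (0.7071, 0.7071) (||v_1|| = 1).

λ_1 = 12,  λ_2 = 4;  v_1 ≈ (0.7071, 0.7071)


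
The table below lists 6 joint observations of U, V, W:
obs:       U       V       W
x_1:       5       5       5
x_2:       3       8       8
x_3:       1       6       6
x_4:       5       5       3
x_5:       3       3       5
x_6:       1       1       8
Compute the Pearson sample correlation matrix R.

Step 1 — column means:
  mean(U) = (5 + 3 + 1 + 5 + 3 + 1) / 6 = 18/6 = 3
  mean(V) = (5 + 8 + 6 + 5 + 3 + 1) / 6 = 28/6 = 4.6667
  mean(W) = (5 + 8 + 6 + 3 + 5 + 8) / 6 = 35/6 = 5.8333

Step 2 — sample variances and covariances s[i,j] = (1/(n-1)) · Σ_k (x_{k,i} - mean_i) · (x_{k,j} - mean_j), with n-1 = 5:
  s[U,U] = ((2)·(2) + (0)·(0) + (-2)·(-2) + (2)·(2) + (0)·(0) + (-2)·(-2)) / 5 = 16/5 = 3.2
  s[U,V] = ((2)·(0.3333) + (0)·(3.3333) + (-2)·(1.3333) + (2)·(0.3333) + (0)·(-1.6667) + (-2)·(-3.6667)) / 5 = 6/5 = 1.2
  s[U,W] = ((2)·(-0.8333) + (0)·(2.1667) + (-2)·(0.1667) + (2)·(-2.8333) + (0)·(-0.8333) + (-2)·(2.1667)) / 5 = -12/5 = -2.4
  s[V,V] = ((0.3333)·(0.3333) + (3.3333)·(3.3333) + (1.3333)·(1.3333) + (0.3333)·(0.3333) + (-1.6667)·(-1.6667) + (-3.6667)·(-3.6667)) / 5 = 29.3333/5 = 5.8667
  s[V,W] = ((0.3333)·(-0.8333) + (3.3333)·(2.1667) + (1.3333)·(0.1667) + (0.3333)·(-2.8333) + (-1.6667)·(-0.8333) + (-3.6667)·(2.1667)) / 5 = -0.3333/5 = -0.0667
  s[W,W] = ((-0.8333)·(-0.8333) + (2.1667)·(2.1667) + (0.1667)·(0.1667) + (-2.8333)·(-2.8333) + (-0.8333)·(-0.8333) + (2.1667)·(2.1667)) / 5 = 18.8333/5 = 3.7667
  Sample standard deviations s_i = √(s[i,i]):
  s(U) = √(3.2) = 1.7889
  s(V) = √(5.8667) = 2.4221
  s(W) = √(3.7667) = 1.9408

Step 3 — r_{ij} = s_{ij} / (s_i · s_j):
  r[U,U] = 1 (diagonal).
  r[U,V] = 1.2 / (1.7889 · 2.4221) = 1.2 / 4.3328 = 0.277
  r[U,W] = -2.4 / (1.7889 · 1.9408) = -2.4 / 3.4718 = -0.6913
  r[V,V] = 1 (diagonal).
  r[V,W] = -0.0667 / (2.4221 · 1.9408) = -0.0667 / 4.7008 = -0.0142
  r[W,W] = 1 (diagonal).

R is symmetric with unit diagonal. Assembling:

R = [[1, 0.277, -0.6913],
 [0.277, 1, -0.0142],
 [-0.6913, -0.0142, 1]]


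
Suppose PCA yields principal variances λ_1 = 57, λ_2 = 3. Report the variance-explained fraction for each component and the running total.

Step 1 — total variance = trace(Sigma) = Σ λ_i = 57 + 3 = 60.

Step 2 — fraction explained by component i = λ_i / Σ λ:
  PC1: 57/60 = 0.95
  PC2: 3/60 = 0.05

Step 3 — cumulative fraction after k components = (λ_1 + ... + λ_k) / Σ λ:
  k = 1: 57/60 = 0.95
  k = 2: (57 + 3)/60 = 60/60 = 1

Summary (fraction, with percent):

explained: PC1 0.95 (95%), PC2 0.05 (5%);  cumulative: 0.95, 1


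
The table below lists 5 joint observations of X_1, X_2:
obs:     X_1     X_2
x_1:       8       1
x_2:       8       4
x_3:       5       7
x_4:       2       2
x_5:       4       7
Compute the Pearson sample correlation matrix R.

Step 1 — column means:
  mean(X_1) = (8 + 8 + 5 + 2 + 4) / 5 = 27/5 = 5.4
  mean(X_2) = (1 + 4 + 7 + 2 + 7) / 5 = 21/5 = 4.2

Step 2 — sample variances and covariances s[i,j] = (1/(n-1)) · Σ_k (x_{k,i} - mean_i) · (x_{k,j} - mean_j), with n-1 = 4:
  s[X_1,X_1] = ((2.6)·(2.6) + (2.6)·(2.6) + (-0.4)·(-0.4) + (-3.4)·(-3.4) + (-1.4)·(-1.4)) / 4 = 27.2/4 = 6.8
  s[X_1,X_2] = ((2.6)·(-3.2) + (2.6)·(-0.2) + (-0.4)·(2.8) + (-3.4)·(-2.2) + (-1.4)·(2.8)) / 4 = -6.4/4 = -1.6
  s[X_2,X_2] = ((-3.2)·(-3.2) + (-0.2)·(-0.2) + (2.8)·(2.8) + (-2.2)·(-2.2) + (2.8)·(2.8)) / 4 = 30.8/4 = 7.7
  Sample standard deviations s_i = √(s[i,i]):
  s(X_1) = √(6.8) = 2.6077
  s(X_2) = √(7.7) = 2.7749

Step 3 — r_{ij} = s_{ij} / (s_i · s_j):
  r[X_1,X_1] = 1 (diagonal).
  r[X_1,X_2] = -1.6 / (2.6077 · 2.7749) = -1.6 / 7.236 = -0.2211
  r[X_2,X_2] = 1 (diagonal).

R is symmetric with unit diagonal. Assembling:

R = [[1, -0.2211],
 [-0.2211, 1]]


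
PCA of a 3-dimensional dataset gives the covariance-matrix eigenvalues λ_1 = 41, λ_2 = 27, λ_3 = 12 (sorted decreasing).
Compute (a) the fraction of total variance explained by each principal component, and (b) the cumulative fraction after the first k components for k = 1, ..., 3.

Step 1 — total variance = trace(Sigma) = Σ λ_i = 41 + 27 + 12 = 80.

Step 2 — fraction explained by component i = λ_i / Σ λ:
  PC1: 41/80 = 0.5125
  PC2: 27/80 = 0.3375
  PC3: 12/80 = 0.15

Step 3 — cumulative fraction after k components = (λ_1 + ... + λ_k) / Σ λ:
  k = 1: 41/80 = 0.5125
  k = 2: (41 + 27)/80 = 68/80 = 0.85
  k = 3: (41 + 27 + 12)/80 = 80/80 = 1

Summary (fraction, with percent):

explained: PC1 0.5125 (51.25%), PC2 0.3375 (33.75%), PC3 0.15 (15%);  cumulative: 0.5125, 0.85, 1


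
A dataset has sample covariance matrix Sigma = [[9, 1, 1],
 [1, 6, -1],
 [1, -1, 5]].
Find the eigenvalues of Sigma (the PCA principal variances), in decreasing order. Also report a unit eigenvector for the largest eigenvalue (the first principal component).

Step 1 — characteristic polynomial p(λ) = det(λI - Sigma) = λ³ - tr·λ² + c_1·λ - det, where tr = trace, c_1 = sum of the principal 2×2 minors, det = det(Sigma):
  tr = 9 + 6 + 5 = 20,
  c_1 = (9·6 - (1)²) + (9·5 - (1)²) + (6·5 - (-1)²) = 53 + 44 + 29 = 126,
  det = 9·(6·5 - (-1)²) - (1)·((1)·5 - (-1)·(1)) + (1)·((1)·(-1) - 6·(1)) = 9·(29) - (1)·(6) + (1)·(-7) = 248.
  So p(λ) = λ³ - 20λ² + 126λ - 248.
Step 2 — look for an integer root (rational root theorem: any rational root is an integer divisor of 248). Testing λ = 4:
  p(4) = 64 - 320 + 504 - 248 = 0  ✓
  Dividing out (λ - 4): p(λ) = (λ - 4)(λ² - 16λ + 62).
Step 3 — remaining eigenvalues from the quadratic λ² - 16λ + 62 = 0:
  Δ = 16² - 4·62 = 256 - 248 = 8,  λ = (16 ± √8)/2 = (16 ± 2.8284)/2 ≈ 9.4142 or 6.5858.
  Sorted: λ_1 = 9.4142,  λ_2 = 6.5858,  λ_3 = 4  (check: sum = 20 = tr ✓).

Step 4 — unit eigenvector for λ_1 ≈ 9.4142: v spans the null space of (Sigma - λ_1 I), whose rows are
  r_1 = (-0.4142, 1, 1),  r_2 = (1, -3.4142, -1),  r_3 = (1, -1, -4.4142).
  v is orthogonal to every row, so take v ∝ r_1 × r_2 = ((1)·(-1) - (1)·(-3.4142), (1)·(1) - (-0.4142)·(-1), (-0.4142)·(-3.4142) - (1)·(1)) ≈ (2.4142, 0.5858, 0.4142).
  Let u = (2.4142, 0.5858, 0.4142).
  ||u|| = √((2.4142)² + (0.5858)² + (0.4142)²) = √(6.3431) ≈ 2.5186,  v_1 = u/||u|| ≈ (0.9586, 0.2326, 0.1645) (||v_1|| = 1).

λ_1 = 9.4142,  λ_2 = 6.5858,  λ_3 = 4;  v_1 ≈ (0.9586, 0.2326, 0.1645)


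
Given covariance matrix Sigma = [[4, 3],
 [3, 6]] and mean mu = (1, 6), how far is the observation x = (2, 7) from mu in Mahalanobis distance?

Step 1 — centre the observation: (x - mu) = (1, 1).

Step 2 — invert Sigma. det(Sigma) = 4·6 - (3)² = 15.
  Sigma^{-1} = (1/det) · [[d, -b], [-b, a]] = [[0.4, -0.2],
 [-0.2, 0.2667]].

Step 3 — form the quadratic (x - mu)^T · Sigma^{-1} · (x - mu):
  Sigma^{-1} · (x - mu) = (0.2, 0.0667).
  (x - mu)^T · [Sigma^{-1} · (x - mu)] = (1)·(0.2) + (1)·(0.0667) = 0.2667.

Step 4 — take square root: d = √(0.2667) ≈ 0.5164.

d(x, mu) = √(0.2667) ≈ 0.5164


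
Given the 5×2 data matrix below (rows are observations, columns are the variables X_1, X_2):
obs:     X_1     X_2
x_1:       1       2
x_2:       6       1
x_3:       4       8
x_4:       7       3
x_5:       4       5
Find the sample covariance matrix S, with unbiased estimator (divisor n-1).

Step 1 — column means:
  mean(X_1) = (1 + 6 + 4 + 7 + 4) / 5 = 22/5 = 4.4
  mean(X_2) = (2 + 1 + 8 + 3 + 5) / 5 = 19/5 = 3.8

Step 2 — sample covariance S[i,j] = (1/(n-1)) · Σ_k (x_{k,i} - mean_i) · (x_{k,j} - mean_j), with n-1 = 4.
  S[X_1,X_1] = ((-3.4)·(-3.4) + (1.6)·(1.6) + (-0.4)·(-0.4) + (2.6)·(2.6) + (-0.4)·(-0.4)) / 4 = 21.2/4 = 5.3
  S[X_1,X_2] = ((-3.4)·(-1.8) + (1.6)·(-2.8) + (-0.4)·(4.2) + (2.6)·(-0.8) + (-0.4)·(1.2)) / 4 = -2.6/4 = -0.65
  S[X_2,X_2] = ((-1.8)·(-1.8) + (-2.8)·(-2.8) + (4.2)·(4.2) + (-0.8)·(-0.8) + (1.2)·(1.2)) / 4 = 30.8/4 = 7.7

S is symmetric (S[j,i] = S[i,j]). Assembling:

S = [[5.3, -0.65],
 [-0.65, 7.7]]


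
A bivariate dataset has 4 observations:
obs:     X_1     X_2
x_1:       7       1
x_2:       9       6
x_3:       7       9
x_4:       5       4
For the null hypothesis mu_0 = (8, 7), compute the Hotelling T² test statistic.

Step 1 — sample mean vector:
  mean(X_1) = (7 + 9 + 7 + 5) / 4 = 28/4 = 7
  mean(X_2) = (1 + 6 + 9 + 4) / 4 = 20/4 = 5
  x̄ = (7, 5),  deviation x̄ - mu_0 = (7, 5) - (8, 7) = (-1, -2).

Step 2 — sample covariance matrix, S[i,j] = (1/(n-1)) · Σ_k (x_{k,i} - mean_i) · (x_{k,j} - mean_j), divisor n-1 = 3:
  S[X_1,X_1] = ((0)·(0) + (2)·(2) + (0)·(0) + (-2)·(-2)) / 3 = 8/3 = 2.6667
  S[X_1,X_2] = ((0)·(-4) + (2)·(1) + (0)·(4) + (-2)·(-1)) / 3 = 4/3 = 1.3333
  S[X_2,X_2] = ((-4)·(-4) + (1)·(1) + (4)·(4) + (-1)·(-1)) / 3 = 34/3 = 11.3333
  S = [[2.6667, 1.3333],
 [1.3333, 11.3333]].

Step 3 — invert S. det(S) = 2.6667·11.3333 - (1.3333)² = 28.4444.
  S^{-1} = (1/det) · [[d, -b], [-b, a]] = [[0.3984, -0.0469],
 [-0.0469, 0.0938]].

Step 4 — quadratic form (x̄ - mu_0)^T · S^{-1} · (x̄ - mu_0):
  S^{-1} · (x̄ - mu_0) = (-0.3047, -0.1406),
  (x̄ - mu_0)^T · [...] = (-1)·(-0.3047) + (-2)·(-0.1406) = 0.5859.

Step 5 — scale by n: T² = 4 · 0.5859 = 2.3438.

T² ≈ 2.3438


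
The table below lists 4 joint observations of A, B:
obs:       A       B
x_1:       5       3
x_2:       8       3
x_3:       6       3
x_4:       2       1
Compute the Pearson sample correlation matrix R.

Step 1 — column means:
  mean(A) = (5 + 8 + 6 + 2) / 4 = 21/4 = 5.25
  mean(B) = (3 + 3 + 3 + 1) / 4 = 10/4 = 2.5

Step 2 — sample variances and covariances s[i,j] = (1/(n-1)) · Σ_k (x_{k,i} - mean_i) · (x_{k,j} - mean_j), with n-1 = 3:
  s[A,A] = ((-0.25)·(-0.25) + (2.75)·(2.75) + (0.75)·(0.75) + (-3.25)·(-3.25)) / 3 = 18.75/3 = 6.25
  s[A,B] = ((-0.25)·(0.5) + (2.75)·(0.5) + (0.75)·(0.5) + (-3.25)·(-1.5)) / 3 = 6.5/3 = 2.1667
  s[B,B] = ((0.5)·(0.5) + (0.5)·(0.5) + (0.5)·(0.5) + (-1.5)·(-1.5)) / 3 = 3/3 = 1
  Sample standard deviations s_i = √(s[i,i]):
  s(A) = √(6.25) = 2.5
  s(B) = √(1) = 1

Step 3 — r_{ij} = s_{ij} / (s_i · s_j):
  r[A,A] = 1 (diagonal).
  r[A,B] = 2.1667 / (2.5 · 1) = 2.1667 / 2.5 = 0.8667
  r[B,B] = 1 (diagonal).

R is symmetric with unit diagonal. Assembling:

R = [[1, 0.8667],
 [0.8667, 1]]


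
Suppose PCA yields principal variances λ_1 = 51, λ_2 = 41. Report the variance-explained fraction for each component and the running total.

Step 1 — total variance = trace(Sigma) = Σ λ_i = 51 + 41 = 92.

Step 2 — fraction explained by component i = λ_i / Σ λ:
  PC1: 51/92 = 0.5543
  PC2: 41/92 = 0.4457

Step 3 — cumulative fraction after k components = (λ_1 + ... + λ_k) / Σ λ:
  k = 1: 51/92 = 0.5543
  k = 2: (51 + 41)/92 = 92/92 = 1

Summary (fraction, with percent):

explained: PC1 0.5543 (55.43%), PC2 0.4457 (44.57%);  cumulative: 0.5543, 1


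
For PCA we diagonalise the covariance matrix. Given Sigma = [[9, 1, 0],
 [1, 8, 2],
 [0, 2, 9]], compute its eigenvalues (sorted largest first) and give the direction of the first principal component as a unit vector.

Step 1 — characteristic polynomial p(λ) = det(λI - Sigma) = λ³ - tr·λ² + c_1·λ - det, where tr = trace, c_1 = sum of the principal 2×2 minors, det = det(Sigma):
  tr = 9 + 8 + 9 = 26,
  c_1 = (9·8 - (1)²) + (9·9 - (0)²) + (8·9 - (2)²) = 71 + 81 + 68 = 220,
  det = 9·(8·9 - (2)²) - (1)·((1)·9 - (2)·(0)) + (0)·((1)·(2) - 8·(0)) = 9·(68) - (1)·(9) + (0)·(2) = 603.
  So p(λ) = λ³ - 26λ² + 220λ - 603.
Step 2 — look for an integer root (rational root theorem: any rational root is an integer divisor of 603). Testing λ = 9:
  p(9) = 729 - 2106 + 1980 - 603 = 0  ✓
  Dividing out (λ - 9): p(λ) = (λ - 9)(λ² - 17λ + 67).
Step 3 — remaining eigenvalues from the quadratic λ² - 17λ + 67 = 0:
  Δ = 17² - 4·67 = 289 - 268 = 21,  λ = (17 ± √21)/2 = (17 ± 4.5826)/2 ≈ 10.7913 or 6.2087.
  Sorted: λ_1 = 10.7913,  λ_2 = 9,  λ_3 = 6.2087  (check: sum = 26 = tr ✓).

Step 4 — unit eigenvector for λ_1 ≈ 10.7913: v spans the null space of (Sigma - λ_1 I), whose rows are
  r_1 = (-1.7913, 1, 0),  r_2 = (1, -2.7913, 2),  r_3 = (0, 2, -1.7913).
  v is orthogonal to every row, so take v ∝ r_1 × r_2 = ((1)·(2) - (0)·(-2.7913), (0)·(1) - (-1.7913)·(2), (-1.7913)·(-2.7913) - (1)·(1)) ≈ (2, 3.5826, 4).
  Let u = (2, 3.5826, 4).
  ||u|| = √((2)² + (3.5826)² + (4)²) = √(32.8348) ≈ 5.7302,  v_1 = u/||u|| ≈ (0.349, 0.6252, 0.6981) (||v_1|| = 1).

λ_1 = 10.7913,  λ_2 = 9,  λ_3 = 6.2087;  v_1 ≈ (0.349, 0.6252, 0.6981)


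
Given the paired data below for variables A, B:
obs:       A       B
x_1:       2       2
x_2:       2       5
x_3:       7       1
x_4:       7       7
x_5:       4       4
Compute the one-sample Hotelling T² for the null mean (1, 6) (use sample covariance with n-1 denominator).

Step 1 — sample mean vector:
  mean(A) = (2 + 2 + 7 + 7 + 4) / 5 = 22/5 = 4.4
  mean(B) = (2 + 5 + 1 + 7 + 4) / 5 = 19/5 = 3.8
  x̄ = (4.4, 3.8),  deviation x̄ - mu_0 = (4.4, 3.8) - (1, 6) = (3.4, -2.2).

Step 2 — sample covariance matrix, S[i,j] = (1/(n-1)) · Σ_k (x_{k,i} - mean_i) · (x_{k,j} - mean_j), divisor n-1 = 4:
  S[A,A] = ((-2.4)·(-2.4) + (-2.4)·(-2.4) + (2.6)·(2.6) + (2.6)·(2.6) + (-0.4)·(-0.4)) / 4 = 25.2/4 = 6.3
  S[A,B] = ((-2.4)·(-1.8) + (-2.4)·(1.2) + (2.6)·(-2.8) + (2.6)·(3.2) + (-0.4)·(0.2)) / 4 = 2.4/4 = 0.6
  S[B,B] = ((-1.8)·(-1.8) + (1.2)·(1.2) + (-2.8)·(-2.8) + (3.2)·(3.2) + (0.2)·(0.2)) / 4 = 22.8/4 = 5.7
  S = [[6.3, 0.6],
 [0.6, 5.7]].

Step 3 — invert S. det(S) = 6.3·5.7 - (0.6)² = 35.55.
  S^{-1} = (1/det) · [[d, -b], [-b, a]] = [[0.1603, -0.0169],
 [-0.0169, 0.1772]].

Step 4 — quadratic form (x̄ - mu_0)^T · S^{-1} · (x̄ - mu_0):
  S^{-1} · (x̄ - mu_0) = (0.5823, -0.4473),
  (x̄ - mu_0)^T · [...] = (3.4)·(0.5823) + (-2.2)·(-0.4473) = 2.9637.

Step 5 — scale by n: T² = 5 · 2.9637 = 14.8186.

T² ≈ 14.8186


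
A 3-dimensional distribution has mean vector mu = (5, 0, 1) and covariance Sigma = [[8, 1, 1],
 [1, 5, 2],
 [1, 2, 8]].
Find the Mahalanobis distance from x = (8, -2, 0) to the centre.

Step 1 — centre the observation: (x - mu) = (3, -2, -1).

Step 2 — invert Sigma (cofactor / det for 3×3, or solve directly):
  Sigma^{-1} = [[0.129, -0.0215, -0.0108],
 [-0.0215, 0.2258, -0.0538],
 [-0.0108, -0.0538, 0.1398]].

Step 3 — form the quadratic (x - mu)^T · Sigma^{-1} · (x - mu):
  Sigma^{-1} · (x - mu) = (0.4409, -0.4624, -0.0645).
  (x - mu)^T · [Sigma^{-1} · (x - mu)] = (3)·(0.4409) + (-2)·(-0.4624) + (-1)·(-0.0645) = 2.3118.

Step 4 — take square root: d = √(2.3118) ≈ 1.5205.

d(x, mu) = √(2.3118) ≈ 1.5205


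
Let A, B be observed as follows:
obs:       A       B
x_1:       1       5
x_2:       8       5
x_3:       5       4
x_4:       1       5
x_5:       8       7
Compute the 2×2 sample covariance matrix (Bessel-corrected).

Step 1 — column means:
  mean(A) = (1 + 8 + 5 + 1 + 8) / 5 = 23/5 = 4.6
  mean(B) = (5 + 5 + 4 + 5 + 7) / 5 = 26/5 = 5.2

Step 2 — sample covariance S[i,j] = (1/(n-1)) · Σ_k (x_{k,i} - mean_i) · (x_{k,j} - mean_j), with n-1 = 4.
  S[A,A] = ((-3.6)·(-3.6) + (3.4)·(3.4) + (0.4)·(0.4) + (-3.6)·(-3.6) + (3.4)·(3.4)) / 4 = 49.2/4 = 12.3
  S[A,B] = ((-3.6)·(-0.2) + (3.4)·(-0.2) + (0.4)·(-1.2) + (-3.6)·(-0.2) + (3.4)·(1.8)) / 4 = 6.4/4 = 1.6
  S[B,B] = ((-0.2)·(-0.2) + (-0.2)·(-0.2) + (-1.2)·(-1.2) + (-0.2)·(-0.2) + (1.8)·(1.8)) / 4 = 4.8/4 = 1.2

S is symmetric (S[j,i] = S[i,j]). Assembling:

S = [[12.3, 1.6],
 [1.6, 1.2]]


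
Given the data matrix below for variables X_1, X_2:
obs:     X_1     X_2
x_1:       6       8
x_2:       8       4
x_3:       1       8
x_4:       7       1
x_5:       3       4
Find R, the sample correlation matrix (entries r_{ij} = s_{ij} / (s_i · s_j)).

Step 1 — column means:
  mean(X_1) = (6 + 8 + 1 + 7 + 3) / 5 = 25/5 = 5
  mean(X_2) = (8 + 4 + 8 + 1 + 4) / 5 = 25/5 = 5

Step 2 — sample variances and covariances s[i,j] = (1/(n-1)) · Σ_k (x_{k,i} - mean_i) · (x_{k,j} - mean_j), with n-1 = 4:
  s[X_1,X_1] = ((1)·(1) + (3)·(3) + (-4)·(-4) + (2)·(2) + (-2)·(-2)) / 4 = 34/4 = 8.5
  s[X_1,X_2] = ((1)·(3) + (3)·(-1) + (-4)·(3) + (2)·(-4) + (-2)·(-1)) / 4 = -18/4 = -4.5
  s[X_2,X_2] = ((3)·(3) + (-1)·(-1) + (3)·(3) + (-4)·(-4) + (-1)·(-1)) / 4 = 36/4 = 9
  Sample standard deviations s_i = √(s[i,i]):
  s(X_1) = √(8.5) = 2.9155
  s(X_2) = √(9) = 3

Step 3 — r_{ij} = s_{ij} / (s_i · s_j):
  r[X_1,X_1] = 1 (diagonal).
  r[X_1,X_2] = -4.5 / (2.9155 · 3) = -4.5 / 8.7464 = -0.5145
  r[X_2,X_2] = 1 (diagonal).

R is symmetric with unit diagonal. Assembling:

R = [[1, -0.5145],
 [-0.5145, 1]]


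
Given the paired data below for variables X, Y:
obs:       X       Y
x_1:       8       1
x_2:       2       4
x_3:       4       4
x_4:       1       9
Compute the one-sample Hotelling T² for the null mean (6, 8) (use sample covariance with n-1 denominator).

Step 1 — sample mean vector:
  mean(X) = (8 + 2 + 4 + 1) / 4 = 15/4 = 3.75
  mean(Y) = (1 + 4 + 4 + 9) / 4 = 18/4 = 4.5
  x̄ = (3.75, 4.5),  deviation x̄ - mu_0 = (3.75, 4.5) - (6, 8) = (-2.25, -3.5).

Step 2 — sample covariance matrix, S[i,j] = (1/(n-1)) · Σ_k (x_{k,i} - mean_i) · (x_{k,j} - mean_j), divisor n-1 = 3:
  S[X,X] = ((4.25)·(4.25) + (-1.75)·(-1.75) + (0.25)·(0.25) + (-2.75)·(-2.75)) / 3 = 28.75/3 = 9.5833
  S[X,Y] = ((4.25)·(-3.5) + (-1.75)·(-0.5) + (0.25)·(-0.5) + (-2.75)·(4.5)) / 3 = -26.5/3 = -8.8333
  S[Y,Y] = ((-3.5)·(-3.5) + (-0.5)·(-0.5) + (-0.5)·(-0.5) + (4.5)·(4.5)) / 3 = 33/3 = 11
  S = [[9.5833, -8.8333],
 [-8.8333, 11]].

Step 3 — invert S. det(S) = 9.5833·11 - (-8.8333)² = 27.3889.
  S^{-1} = (1/det) · [[d, -b], [-b, a]] = [[0.4016, 0.3225],
 [0.3225, 0.3499]].

Step 4 — quadratic form (x̄ - mu_0)^T · S^{-1} · (x̄ - mu_0):
  S^{-1} · (x̄ - mu_0) = (-2.0325, -1.9503),
  (x̄ - mu_0)^T · [...] = (-2.25)·(-2.0325) + (-3.5)·(-1.9503) = 11.3991.

Step 5 — scale by n: T² = 4 · 11.3991 = 45.5963.

T² ≈ 45.5963


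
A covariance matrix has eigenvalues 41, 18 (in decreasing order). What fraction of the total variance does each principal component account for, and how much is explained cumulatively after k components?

Step 1 — total variance = trace(Sigma) = Σ λ_i = 41 + 18 = 59.

Step 2 — fraction explained by component i = λ_i / Σ λ:
  PC1: 41/59 = 0.6949
  PC2: 18/59 = 0.3051

Step 3 — cumulative fraction after k components = (λ_1 + ... + λ_k) / Σ λ:
  k = 1: 41/59 = 0.6949
  k = 2: (41 + 18)/59 = 59/59 = 1

Summary (fraction, with percent):

explained: PC1 0.6949 (69.49%), PC2 0.3051 (30.51%);  cumulative: 0.6949, 1


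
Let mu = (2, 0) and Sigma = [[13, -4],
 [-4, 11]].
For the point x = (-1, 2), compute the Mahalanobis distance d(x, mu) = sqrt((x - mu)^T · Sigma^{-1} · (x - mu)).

Step 1 — centre the observation: (x - mu) = (-3, 2).

Step 2 — invert Sigma. det(Sigma) = 13·11 - (-4)² = 127.
  Sigma^{-1} = (1/det) · [[d, -b], [-b, a]] = [[0.0866, 0.0315],
 [0.0315, 0.1024]].

Step 3 — form the quadratic (x - mu)^T · Sigma^{-1} · (x - mu):
  Sigma^{-1} · (x - mu) = (-0.1969, 0.1102).
  (x - mu)^T · [Sigma^{-1} · (x - mu)] = (-3)·(-0.1969) + (2)·(0.1102) = 0.811.

Step 4 — take square root: d = √(0.811) ≈ 0.9006.

d(x, mu) = √(0.811) ≈ 0.9006


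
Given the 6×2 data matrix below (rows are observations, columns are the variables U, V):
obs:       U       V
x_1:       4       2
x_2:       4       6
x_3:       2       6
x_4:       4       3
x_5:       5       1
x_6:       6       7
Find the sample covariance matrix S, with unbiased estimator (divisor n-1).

Step 1 — column means:
  mean(U) = (4 + 4 + 2 + 4 + 5 + 6) / 6 = 25/6 = 4.1667
  mean(V) = (2 + 6 + 6 + 3 + 1 + 7) / 6 = 25/6 = 4.1667

Step 2 — sample covariance S[i,j] = (1/(n-1)) · Σ_k (x_{k,i} - mean_i) · (x_{k,j} - mean_j), with n-1 = 5.
  S[U,U] = ((-0.1667)·(-0.1667) + (-0.1667)·(-0.1667) + (-2.1667)·(-2.1667) + (-0.1667)·(-0.1667) + (0.8333)·(0.8333) + (1.8333)·(1.8333)) / 5 = 8.8333/5 = 1.7667
  S[U,V] = ((-0.1667)·(-2.1667) + (-0.1667)·(1.8333) + (-2.1667)·(1.8333) + (-0.1667)·(-1.1667) + (0.8333)·(-3.1667) + (1.8333)·(2.8333)) / 5 = -1.1667/5 = -0.2333
  S[V,V] = ((-2.1667)·(-2.1667) + (1.8333)·(1.8333) + (1.8333)·(1.8333) + (-1.1667)·(-1.1667) + (-3.1667)·(-3.1667) + (2.8333)·(2.8333)) / 5 = 30.8333/5 = 6.1667

S is symmetric (S[j,i] = S[i,j]). Assembling:

S = [[1.7667, -0.2333],
 [-0.2333, 6.1667]]


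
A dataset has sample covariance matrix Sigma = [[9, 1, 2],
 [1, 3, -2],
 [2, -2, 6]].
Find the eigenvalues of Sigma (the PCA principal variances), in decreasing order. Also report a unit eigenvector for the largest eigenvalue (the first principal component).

Step 1 — characteristic polynomial p(λ) = det(λI - Sigma) = λ³ - tr·λ² + c_1·λ - det, where tr = trace, c_1 = sum of the principal 2×2 minors, det = det(Sigma):
  tr = 9 + 3 + 6 = 18,
  c_1 = (9·3 - (1)²) + (9·6 - (2)²) + (3·6 - (-2)²) = 26 + 50 + 14 = 90,
  det = 9·(3·6 - (-2)²) - (1)·((1)·6 - (-2)·(2)) + (2)·((1)·(-2) - 3·(2)) = 9·(14) - (1)·(10) + (2)·(-8) = 100.
  So p(λ) = λ³ - 18λ² + 90λ - 100.
Step 2 — look for an integer root (rational root theorem: any rational root is an integer divisor of 100). Testing λ = 10:
  p(10) = 1000 - 1800 + 900 - 100 = 0  ✓
  Dividing out (λ - 10): p(λ) = (λ - 10)(λ² - 8λ + 10).
Step 3 — remaining eigenvalues from the quadratic λ² - 8λ + 10 = 0:
  Δ = 8² - 4·10 = 64 - 40 = 24,  λ = (8 ± √24)/2 = (8 ± 4.899)/2 ≈ 6.4495 or 1.5505.
  Sorted: λ_1 = 10,  λ_2 = 6.4495,  λ_3 = 1.5505  (check: sum = 18 = tr ✓).

Step 4 — unit eigenvector for λ_1 = 10: v spans the null space of (Sigma - λ_1 I), whose rows are
  r_1 = (-1, 1, 2),  r_2 = (1, -7, -2),  r_3 = (2, -2, -4).
  v is orthogonal to every row, so take v ∝ r_1 × r_2 = ((1)·(-2) - (2)·(-7), (2)·(1) - (-1)·(-2), (-1)·(-7) - (1)·(1)) = (12, 0, 6).
  Rescale (divide by 6): u = (2, 0, 1).
  ||u|| = √((2)² + (0)² + (1)²) = √(5) ≈ 2.2361,  v_1 = u/||u|| ≈ (0.8944, 0, 0.4472) (||v_1|| = 1).

λ_1 = 10,  λ_2 = 6.4495,  λ_3 = 1.5505;  v_1 ≈ (0.8944, 0, 0.4472)


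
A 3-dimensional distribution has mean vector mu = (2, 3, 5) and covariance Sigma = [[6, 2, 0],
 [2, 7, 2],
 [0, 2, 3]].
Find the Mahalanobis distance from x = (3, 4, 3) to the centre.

Step 1 — centre the observation: (x - mu) = (1, 1, -2).

Step 2 — invert Sigma (cofactor / det for 3×3, or solve directly):
  Sigma^{-1} = [[0.1889, -0.0667, 0.0444],
 [-0.0667, 0.2, -0.1333],
 [0.0444, -0.1333, 0.4222]].

Step 3 — form the quadratic (x - mu)^T · Sigma^{-1} · (x - mu):
  Sigma^{-1} · (x - mu) = (0.0333, 0.4, -0.9333).
  (x - mu)^T · [Sigma^{-1} · (x - mu)] = (1)·(0.0333) + (1)·(0.4) + (-2)·(-0.9333) = 2.3.

Step 4 — take square root: d = √(2.3) ≈ 1.5166.

d(x, mu) = √(2.3) ≈ 1.5166


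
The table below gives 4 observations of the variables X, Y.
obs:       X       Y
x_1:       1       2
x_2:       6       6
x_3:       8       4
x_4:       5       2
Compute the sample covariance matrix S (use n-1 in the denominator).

Step 1 — column means:
  mean(X) = (1 + 6 + 8 + 5) / 4 = 20/4 = 5
  mean(Y) = (2 + 6 + 4 + 2) / 4 = 14/4 = 3.5

Step 2 — sample covariance S[i,j] = (1/(n-1)) · Σ_k (x_{k,i} - mean_i) · (x_{k,j} - mean_j), with n-1 = 3.
  S[X,X] = ((-4)·(-4) + (1)·(1) + (3)·(3) + (0)·(0)) / 3 = 26/3 = 8.6667
  S[X,Y] = ((-4)·(-1.5) + (1)·(2.5) + (3)·(0.5) + (0)·(-1.5)) / 3 = 10/3 = 3.3333
  S[Y,Y] = ((-1.5)·(-1.5) + (2.5)·(2.5) + (0.5)·(0.5) + (-1.5)·(-1.5)) / 3 = 11/3 = 3.6667

S is symmetric (S[j,i] = S[i,j]). Assembling:

S = [[8.6667, 3.3333],
 [3.3333, 3.6667]]


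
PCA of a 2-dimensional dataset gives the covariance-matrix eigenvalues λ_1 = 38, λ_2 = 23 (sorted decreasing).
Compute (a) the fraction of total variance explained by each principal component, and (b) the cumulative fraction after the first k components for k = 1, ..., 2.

Step 1 — total variance = trace(Sigma) = Σ λ_i = 38 + 23 = 61.

Step 2 — fraction explained by component i = λ_i / Σ λ:
  PC1: 38/61 = 0.623
  PC2: 23/61 = 0.377

Step 3 — cumulative fraction after k components = (λ_1 + ... + λ_k) / Σ λ:
  k = 1: 38/61 = 0.623
  k = 2: (38 + 23)/61 = 61/61 = 1

Summary (fraction, with percent):

explained: PC1 0.623 (62.3%), PC2 0.377 (37.7%);  cumulative: 0.623, 1


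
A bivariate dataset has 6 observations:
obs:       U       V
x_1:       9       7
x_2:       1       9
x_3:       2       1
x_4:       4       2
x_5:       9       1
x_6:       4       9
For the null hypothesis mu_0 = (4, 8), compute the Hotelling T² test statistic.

Step 1 — sample mean vector:
  mean(U) = (9 + 1 + 2 + 4 + 9 + 4) / 6 = 29/6 = 4.8333
  mean(V) = (7 + 9 + 1 + 2 + 1 + 9) / 6 = 29/6 = 4.8333
  x̄ = (4.8333, 4.8333),  deviation x̄ - mu_0 = (4.8333, 4.8333) - (4, 8) = (0.8333, -3.1667).

Step 2 — sample covariance matrix, S[i,j] = (1/(n-1)) · Σ_k (x_{k,i} - mean_i) · (x_{k,j} - mean_j), divisor n-1 = 5:
  S[U,U] = ((4.1667)·(4.1667) + (-3.8333)·(-3.8333) + (-2.8333)·(-2.8333) + (-0.8333)·(-0.8333) + (4.1667)·(4.1667) + (-0.8333)·(-0.8333)) / 5 = 58.8333/5 = 11.7667
  S[U,V] = ((4.1667)·(2.1667) + (-3.8333)·(4.1667) + (-2.8333)·(-3.8333) + (-0.8333)·(-2.8333) + (4.1667)·(-3.8333) + (-0.8333)·(4.1667)) / 5 = -13.1667/5 = -2.6333
  S[V,V] = ((2.1667)·(2.1667) + (4.1667)·(4.1667) + (-3.8333)·(-3.8333) + (-2.8333)·(-2.8333) + (-3.8333)·(-3.8333) + (4.1667)·(4.1667)) / 5 = 76.8333/5 = 15.3667
  S = [[11.7667, -2.6333],
 [-2.6333, 15.3667]].

Step 3 — invert S. det(S) = 11.7667·15.3667 - (-2.6333)² = 173.88.
  S^{-1} = (1/det) · [[d, -b], [-b, a]] = [[0.0884, 0.0151],
 [0.0151, 0.0677]].

Step 4 — quadratic form (x̄ - mu_0)^T · S^{-1} · (x̄ - mu_0):
  S^{-1} · (x̄ - mu_0) = (0.0257, -0.2017),
  (x̄ - mu_0)^T · [...] = (0.8333)·(0.0257) + (-3.1667)·(-0.2017) = 0.66.

Step 5 — scale by n: T² = 6 · 0.66 = 3.9602.

T² ≈ 3.9602


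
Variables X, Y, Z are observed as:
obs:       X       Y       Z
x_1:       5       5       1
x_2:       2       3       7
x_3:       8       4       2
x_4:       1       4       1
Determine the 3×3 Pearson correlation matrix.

Step 1 — column means:
  mean(X) = (5 + 2 + 8 + 1) / 4 = 16/4 = 4
  mean(Y) = (5 + 3 + 4 + 4) / 4 = 16/4 = 4
  mean(Z) = (1 + 7 + 2 + 1) / 4 = 11/4 = 2.75

Step 2 — sample variances and covariances s[i,j] = (1/(n-1)) · Σ_k (x_{k,i} - mean_i) · (x_{k,j} - mean_j), with n-1 = 3:
  s[X,X] = ((1)·(1) + (-2)·(-2) + (4)·(4) + (-3)·(-3)) / 3 = 30/3 = 10
  s[X,Y] = ((1)·(1) + (-2)·(-1) + (4)·(0) + (-3)·(0)) / 3 = 3/3 = 1
  s[X,Z] = ((1)·(-1.75) + (-2)·(4.25) + (4)·(-0.75) + (-3)·(-1.75)) / 3 = -8/3 = -2.6667
  s[Y,Y] = ((1)·(1) + (-1)·(-1) + (0)·(0) + (0)·(0)) / 3 = 2/3 = 0.6667
  s[Y,Z] = ((1)·(-1.75) + (-1)·(4.25) + (0)·(-0.75) + (0)·(-1.75)) / 3 = -6/3 = -2
  s[Z,Z] = ((-1.75)·(-1.75) + (4.25)·(4.25) + (-0.75)·(-0.75) + (-1.75)·(-1.75)) / 3 = 24.75/3 = 8.25
  Sample standard deviations s_i = √(s[i,i]):
  s(X) = √(10) = 3.1623
  s(Y) = √(0.6667) = 0.8165
  s(Z) = √(8.25) = 2.8723

Step 3 — r_{ij} = s_{ij} / (s_i · s_j):
  r[X,X] = 1 (diagonal).
  r[X,Y] = 1 / (3.1623 · 0.8165) = 1 / 2.582 = 0.3873
  r[X,Z] = -2.6667 / (3.1623 · 2.8723) = -2.6667 / 9.083 = -0.2936
  r[Y,Y] = 1 (diagonal).
  r[Y,Z] = -2 / (0.8165 · 2.8723) = -2 / 2.3452 = -0.8528
  r[Z,Z] = 1 (diagonal).

R is symmetric with unit diagonal. Assembling:

R = [[1, 0.3873, -0.2936],
 [0.3873, 1, -0.8528],
 [-0.2936, -0.8528, 1]]


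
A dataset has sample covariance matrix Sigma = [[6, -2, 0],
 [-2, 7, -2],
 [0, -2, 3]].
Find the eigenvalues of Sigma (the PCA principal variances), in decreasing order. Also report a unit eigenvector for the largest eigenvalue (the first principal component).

Step 1 — characteristic polynomial p(λ) = det(λI - Sigma) = λ³ - tr·λ² + c_1·λ - det, where tr = trace, c_1 = sum of the principal 2×2 minors, det = det(Sigma):
  tr = 6 + 7 + 3 = 16,
  c_1 = (6·7 - (-2)²) + (6·3 - (0)²) + (7·3 - (-2)²) = 38 + 18 + 17 = 73,
  det = 6·(7·3 - (-2)²) - (-2)·((-2)·3 - (-2)·(0)) + (0)·((-2)·(-2) - 7·(0)) = 6·(17) - (-2)·(-6) + (0)·(4) = 90.
  So p(λ) = λ³ - 16λ² + 73λ - 90.
Step 2 — look for an integer root (rational root theorem: any rational root is an integer divisor of 90). Testing λ = 2:
  p(2) = 8 - 64 + 146 - 90 = 0  ✓
  Dividing out (λ - 2): p(λ) = (λ - 2)(λ² - 14λ + 45).
Step 3 — remaining eigenvalues from the quadratic λ² - 14λ + 45 = 0:
  Δ = 14² - 4·45 = 196 - 180 = 16,  λ = (14 ± √16)/2 = (14 ± 4)/2 = 9 or 5.
  Sorted: λ_1 = 9,  λ_2 = 5,  λ_3 = 2  (check: sum = 16 = tr ✓).

Step 4 — unit eigenvector for λ_1 = 9: v spans the null space of (Sigma - λ_1 I), whose rows are
  r_1 = (-3, -2, 0),  r_2 = (-2, -2, -2),  r_3 = (0, -2, -6).
  v is orthogonal to every row, so take v ∝ r_1 × r_2 = ((-2)·(-2) - (0)·(-2), (0)·(-2) - (-3)·(-2), (-3)·(-2) - (-2)·(-2)) = (4, -6, 2).
  Rescale (divide by 2): u = (2, -3, 1).
  ||u|| = √((2)² + (-3)² + (1)²) = √(14) ≈ 3.7417,  v_1 = u/||u|| ≈ (0.5345, -0.8018, 0.2673) (||v_1|| = 1).

λ_1 = 9,  λ_2 = 5,  λ_3 = 2;  v_1 ≈ (0.5345, -0.8018, 0.2673)


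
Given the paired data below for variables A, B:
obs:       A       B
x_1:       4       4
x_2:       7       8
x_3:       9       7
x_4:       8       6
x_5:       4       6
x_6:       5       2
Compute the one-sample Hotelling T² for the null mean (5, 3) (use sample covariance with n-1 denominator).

Step 1 — sample mean vector:
  mean(A) = (4 + 7 + 9 + 8 + 4 + 5) / 6 = 37/6 = 6.1667
  mean(B) = (4 + 8 + 7 + 6 + 6 + 2) / 6 = 33/6 = 5.5
  x̄ = (6.1667, 5.5),  deviation x̄ - mu_0 = (6.1667, 5.5) - (5, 3) = (1.1667, 2.5).

Step 2 — sample covariance matrix, S[i,j] = (1/(n-1)) · Σ_k (x_{k,i} - mean_i) · (x_{k,j} - mean_j), divisor n-1 = 5:
  S[A,A] = ((-2.1667)·(-2.1667) + (0.8333)·(0.8333) + (2.8333)·(2.8333) + (1.8333)·(1.8333) + (-2.1667)·(-2.1667) + (-1.1667)·(-1.1667)) / 5 = 22.8333/5 = 4.5667
  S[A,B] = ((-2.1667)·(-1.5) + (0.8333)·(2.5) + (2.8333)·(1.5) + (1.8333)·(0.5) + (-2.1667)·(0.5) + (-1.1667)·(-3.5)) / 5 = 13.5/5 = 2.7
  S[B,B] = ((-1.5)·(-1.5) + (2.5)·(2.5) + (1.5)·(1.5) + (0.5)·(0.5) + (0.5)·(0.5) + (-3.5)·(-3.5)) / 5 = 23.5/5 = 4.7
  S = [[4.5667, 2.7],
 [2.7, 4.7]].

Step 3 — invert S. det(S) = 4.5667·4.7 - (2.7)² = 14.1733.
  S^{-1} = (1/det) · [[d, -b], [-b, a]] = [[0.3316, -0.1905],
 [-0.1905, 0.3222]].

Step 4 — quadratic form (x̄ - mu_0)^T · S^{-1} · (x̄ - mu_0):
  S^{-1} · (x̄ - mu_0) = (-0.0894, 0.5833),
  (x̄ - mu_0)^T · [...] = (1.1667)·(-0.0894) + (2.5)·(0.5833) = 1.3539.

Step 5 — scale by n: T² = 6 · 1.3539 = 8.1232.

T² ≈ 8.1232


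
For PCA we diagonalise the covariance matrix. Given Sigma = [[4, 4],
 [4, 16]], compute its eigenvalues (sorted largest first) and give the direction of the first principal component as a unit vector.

Step 1 — characteristic polynomial of 2×2 Sigma:
  det(Sigma - λI) = λ² - trace · λ + det = 0.
  trace = 4 + 16 = 20, det = 4·16 - (4)² = 48.
Step 2 — discriminant:
  Δ = trace² - 4·det = 400 - 192 = 208.
Step 3 — eigenvalues:
  λ = (trace ± √Δ)/2 = (20 ± 14.4222)/2,
  λ_1 = 17.2111,  λ_2 = 2.7889.

Step 4 — unit eigenvector for λ_1: solve (Sigma - λ_1 I)v = 0. First row:
  (4 - 17.2111)·v_x + (4)·v_y = 0, i.e. (-13.2111)·v_x + (4)·v_y = 0,
  so v ∝ (b, λ_1 - a) = (4, 13.2111) = u.
  ||u|| = √((4)² + (13.2111)²) = √(190.5332) ≈ 13.8034,
  v_1 = u/||u|| ≈ (0.2898, 0.9571) (||v_1|| = 1).

λ_1 = 17.2111,  λ_2 = 2.7889;  v_1 ≈ (0.2898, 0.9571)
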